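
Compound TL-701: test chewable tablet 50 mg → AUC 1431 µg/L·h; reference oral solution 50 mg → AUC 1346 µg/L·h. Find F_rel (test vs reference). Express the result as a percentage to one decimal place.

F_rel = (AUC_test/D_test) / (AUC_ref/D_ref)
      = (1431/50) / (1346/50)
      = 28.62 / 26.92 = 1.0632 = 106.32%

F_rel = 106.3%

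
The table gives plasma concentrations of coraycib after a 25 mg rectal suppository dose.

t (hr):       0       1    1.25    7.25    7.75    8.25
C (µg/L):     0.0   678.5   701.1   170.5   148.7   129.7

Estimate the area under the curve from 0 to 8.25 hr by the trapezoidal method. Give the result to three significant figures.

Trapezoidal AUC_0→8.25:
  [0→1]: (0.0+678.5)/2 × 1 = 339.25
  [1→1.25]: (678.5+701.1)/2 × 0.25 = 172.45
  [1.25→7.25]: (701.1+170.5)/2 × 6 = 2614.8
  [7.25→7.75]: (170.5+148.7)/2 × 0.5 = 79.8
  [7.75→8.25]: (148.7+129.7)/2 × 0.5 = 69.6
  Sum = 3275.9 µg/L·hr

AUC = 3280 µg/L·hr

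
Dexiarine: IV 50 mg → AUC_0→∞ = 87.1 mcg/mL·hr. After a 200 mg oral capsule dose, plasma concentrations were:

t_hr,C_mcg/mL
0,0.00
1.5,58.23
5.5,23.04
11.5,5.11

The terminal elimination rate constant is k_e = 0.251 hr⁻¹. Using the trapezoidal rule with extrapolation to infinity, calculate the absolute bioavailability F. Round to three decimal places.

Trapezoidal AUC_0→11.5 (oral capsule):
  [0→1.5]: (0.00+58.23)/2 × 1.5 = 43.6725
  [1.5→5.5]: (58.23+23.04)/2 × 4 = 162.54
  [5.5→11.5]: (23.04+5.11)/2 × 6 = 84.45
  Sum = 290.6625 mcg/mL·hr
Tail: C_last/k_e = 5.11/0.251 = 20.359
AUC_0→∞ (oral capsule) = 290.6625 + 20.359 = 311.0215 mcg/mL·hr
F = (AUC_ev/D_ev)/(AUC_iv/D_iv) = (311.0215/200)/(87.1/50) = 1.5551075/1.742 = 0.8927

F = 0.893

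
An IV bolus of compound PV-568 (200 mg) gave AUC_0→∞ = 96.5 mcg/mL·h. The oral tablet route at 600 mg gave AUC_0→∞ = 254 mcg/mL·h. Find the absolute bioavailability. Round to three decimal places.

F = (AUC_ev / D_ev) / (AUC_iv / D_iv)
  = (254/600) / (96.5/200)
  = 0.423333 / 0.4825 = 0.8774

F = 0.877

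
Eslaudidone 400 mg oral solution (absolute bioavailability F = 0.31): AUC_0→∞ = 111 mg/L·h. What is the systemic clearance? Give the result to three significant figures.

CL = F × Dose / AUC_0→∞
   = 0.31 × 400 / 111 = 1.11712 L/h

CL = 1.12 L/h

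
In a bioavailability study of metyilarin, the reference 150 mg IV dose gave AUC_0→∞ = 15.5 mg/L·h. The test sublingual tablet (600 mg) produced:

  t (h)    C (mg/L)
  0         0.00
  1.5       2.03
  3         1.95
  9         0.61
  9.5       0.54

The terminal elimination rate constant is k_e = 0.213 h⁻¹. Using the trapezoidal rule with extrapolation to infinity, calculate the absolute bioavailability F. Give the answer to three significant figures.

F = 0.242

Trapezoidal AUC_0→9.5 (sublingual tablet):
  [0→1.5]: (0.00+2.03)/2 × 1.5 = 1.5225
  [1.5→3]: (2.03+1.95)/2 × 1.5 = 2.985
  [3→9]: (1.95+0.61)/2 × 6 = 7.68
  [9→9.5]: (0.61+0.54)/2 × 0.5 = 0.2875
  Sum = 12.475 mg/L·h
Tail: C_last/k_e = 0.54/0.213 = 2.535
AUC_0→∞ (sublingual tablet) = 12.475 + 2.535 = 15.01 mg/L·h
F = (AUC_ev/D_ev)/(AUC_iv/D_iv) = (15.01/600)/(15.5/150) = 0.0250167/0.103333 = 0.2421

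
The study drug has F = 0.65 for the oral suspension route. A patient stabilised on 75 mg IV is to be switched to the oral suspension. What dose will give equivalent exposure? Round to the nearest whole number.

D_oral = 115 mg

For equal systemic exposure: F × D_ev = D_iv
D_ev = D_iv / F = 75 / 0.65 = 115.385 mg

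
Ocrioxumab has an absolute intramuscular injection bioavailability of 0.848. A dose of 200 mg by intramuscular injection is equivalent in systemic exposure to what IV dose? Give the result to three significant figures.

D_iv = 170 mg

Systemic exposure from an extravascular dose = F × D_ev, so the equivalent IV dose is F × D_ev.
D_iv = F × D_ev = 0.848 × 200 = 169.6 mg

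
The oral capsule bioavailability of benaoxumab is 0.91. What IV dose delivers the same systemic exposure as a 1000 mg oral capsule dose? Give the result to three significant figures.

Systemic exposure from an extravascular dose = F × D_ev, so the equivalent IV dose is F × D_ev.
D_iv = F × D_ev = 0.91 × 1000 = 910 mg

D_iv = 910 mg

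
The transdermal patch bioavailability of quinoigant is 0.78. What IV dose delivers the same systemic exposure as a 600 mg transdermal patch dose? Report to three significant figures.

Systemic exposure from an extravascular dose = F × D_ev, so the equivalent IV dose is F × D_ev.
D_iv = F × D_ev = 0.78 × 600 = 468 mg

D_iv = 468 mg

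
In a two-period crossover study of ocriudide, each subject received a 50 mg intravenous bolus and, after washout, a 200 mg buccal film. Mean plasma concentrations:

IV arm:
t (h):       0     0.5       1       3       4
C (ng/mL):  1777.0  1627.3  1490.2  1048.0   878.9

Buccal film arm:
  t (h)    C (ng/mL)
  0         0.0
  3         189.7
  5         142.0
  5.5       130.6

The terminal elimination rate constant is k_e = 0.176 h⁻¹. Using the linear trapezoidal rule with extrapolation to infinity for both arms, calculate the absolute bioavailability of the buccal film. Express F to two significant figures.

F = 0.035

Trapezoidal AUC_0→4 (IV):
  [0→0.5]: (1777.0+1627.3)/2 × 0.5 = 851.075
  [0.5→1]: (1627.3+1490.2)/2 × 0.5 = 779.375
  [1→3]: (1490.2+1048.0)/2 × 2 = 2538.2
  [3→4]: (1048.0+878.9)/2 × 1 = 963.45
  Sum = 5132.1 ng/mL·h
IV tail: 878.9/0.176 = 4993.750; AUC_iv,0→∞ = 5132.1 + 4993.750 = 10125.85 ng/mL·h
Trapezoidal AUC_0→5.5 (buccal film):
  [0→3]: (0.0+189.7)/2 × 3 = 284.55
  [3→5]: (189.7+142.0)/2 × 2 = 331.7
  [5→5.5]: (142.0+130.6)/2 × 0.5 = 68.15
  Sum = 684.4 ng/mL·h
buccal film tail: 130.6/0.176 = 742.045; AUC_ev,0→∞ = 684.4 + 742.045 = 1426.445 ng/mL·h
F = (AUC_ev/D_ev)/(AUC_iv/D_iv) = (1426.445/200)/(10125.85/50) = 7.132225/202.517 = 0.0352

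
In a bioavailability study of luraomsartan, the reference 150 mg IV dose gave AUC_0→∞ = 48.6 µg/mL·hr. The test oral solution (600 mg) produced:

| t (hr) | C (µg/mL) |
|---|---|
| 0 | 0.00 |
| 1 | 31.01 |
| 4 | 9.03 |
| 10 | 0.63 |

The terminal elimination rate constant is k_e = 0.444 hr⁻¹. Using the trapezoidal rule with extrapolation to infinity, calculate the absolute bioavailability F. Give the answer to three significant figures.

Trapezoidal AUC_0→10 (oral solution):
  [0→1]: (0.00+31.01)/2 × 1 = 15.505
  [1→4]: (31.01+9.03)/2 × 3 = 60.06
  [4→10]: (9.03+0.63)/2 × 6 = 28.98
  Sum = 104.545 µg/mL·hr
Tail: C_last/k_e = 0.63/0.444 = 1.419
AUC_0→∞ (oral solution) = 104.545 + 1.419 = 105.964 µg/mL·hr
F = (AUC_ev/D_ev)/(AUC_iv/D_iv) = (105.964/600)/(48.6/150) = 0.176607/0.324 = 0.5451

F = 0.545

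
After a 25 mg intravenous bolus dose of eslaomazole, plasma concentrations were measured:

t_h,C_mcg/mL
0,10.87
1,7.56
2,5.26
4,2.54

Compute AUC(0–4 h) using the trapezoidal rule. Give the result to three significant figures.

Trapezoidal AUC_0→4:
  [0→1]: (10.87+7.56)/2 × 1 = 9.215
  [1→2]: (7.56+5.26)/2 × 1 = 6.41
  [2→4]: (5.26+2.54)/2 × 2 = 7.8
  Sum = 23.425 mcg/mL·h

AUC = 23.4 mcg/mL·h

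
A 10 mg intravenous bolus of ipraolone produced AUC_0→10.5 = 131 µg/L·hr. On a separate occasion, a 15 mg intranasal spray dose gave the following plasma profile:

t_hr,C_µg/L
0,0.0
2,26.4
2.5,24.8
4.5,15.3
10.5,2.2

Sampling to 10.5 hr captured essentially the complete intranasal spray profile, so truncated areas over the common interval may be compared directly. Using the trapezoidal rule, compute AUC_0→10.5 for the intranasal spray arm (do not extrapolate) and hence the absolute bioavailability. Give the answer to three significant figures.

Trapezoidal AUC_0→10.5 (intranasal spray):
  [0→2]: (0.0+26.4)/2 × 2 = 26.4
  [2→2.5]: (26.4+24.8)/2 × 0.5 = 12.8
  [2.5→4.5]: (24.8+15.3)/2 × 2 = 40.1
  [4.5→10.5]: (15.3+2.2)/2 × 6 = 52.5
  Sum = 131.8 µg/L·hr
F = (AUC_ev/D_ev)/(AUC_iv/D_iv) = (131.8/15)/(131/10) = 8.78667/13.1 = 0.6707

F = 0.671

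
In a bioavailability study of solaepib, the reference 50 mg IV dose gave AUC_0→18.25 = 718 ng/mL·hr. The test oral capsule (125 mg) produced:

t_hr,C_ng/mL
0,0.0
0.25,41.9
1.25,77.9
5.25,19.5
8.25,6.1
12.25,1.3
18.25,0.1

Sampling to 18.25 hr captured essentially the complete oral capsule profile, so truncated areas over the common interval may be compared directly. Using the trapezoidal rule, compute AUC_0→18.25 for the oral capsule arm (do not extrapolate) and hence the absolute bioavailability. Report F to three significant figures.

Trapezoidal AUC_0→18.25 (oral capsule):
  [0→0.25]: (0.0+41.9)/2 × 0.25 = 5.2375
  [0.25→1.25]: (41.9+77.9)/2 × 1 = 59.9
  [1.25→5.25]: (77.9+19.5)/2 × 4 = 194.8
  [5.25→8.25]: (19.5+6.1)/2 × 3 = 38.4
  [8.25→12.25]: (6.1+1.3)/2 × 4 = 14.8
  [12.25→18.25]: (1.3+0.1)/2 × 6 = 4.2
  Sum = 317.3375 ng/mL·hr
F = (AUC_ev/D_ev)/(AUC_iv/D_iv) = (317.3375/125)/(718/50) = 2.5387/14.36 = 0.1768

F = 0.177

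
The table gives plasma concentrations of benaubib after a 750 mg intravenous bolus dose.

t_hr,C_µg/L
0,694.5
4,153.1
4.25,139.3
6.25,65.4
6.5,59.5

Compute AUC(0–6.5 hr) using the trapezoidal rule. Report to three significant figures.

AUC = 1950 µg/L·hr

Trapezoidal AUC_0→6.5:
  [0→4]: (694.5+153.1)/2 × 4 = 1695.2
  [4→4.25]: (153.1+139.3)/2 × 0.25 = 36.55
  [4.25→6.25]: (139.3+65.4)/2 × 2 = 204.7
  [6.25→6.5]: (65.4+59.5)/2 × 0.25 = 15.6125
  Sum = 1952.0625 µg/L·hr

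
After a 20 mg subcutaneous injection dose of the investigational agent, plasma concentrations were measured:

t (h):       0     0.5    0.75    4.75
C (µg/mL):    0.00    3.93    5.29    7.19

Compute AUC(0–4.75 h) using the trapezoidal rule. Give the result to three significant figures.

Trapezoidal AUC_0→4.75:
  [0→0.5]: (0.00+3.93)/2 × 0.5 = 0.9825
  [0.5→0.75]: (3.93+5.29)/2 × 0.25 = 1.1525
  [0.75→4.75]: (5.29+7.19)/2 × 4 = 24.96
  Sum = 27.095 µg/mL·h

AUC = 27.1 µg/mL·h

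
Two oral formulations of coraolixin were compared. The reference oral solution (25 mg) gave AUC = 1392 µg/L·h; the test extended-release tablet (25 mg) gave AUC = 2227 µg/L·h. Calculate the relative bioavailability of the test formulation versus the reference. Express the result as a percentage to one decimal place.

F_rel = (AUC_test/D_test) / (AUC_ref/D_ref)
      = (2227/25) / (1392/25)
      = 89.08 / 55.68 = 1.5999 = 159.99%

F_rel = 160.0%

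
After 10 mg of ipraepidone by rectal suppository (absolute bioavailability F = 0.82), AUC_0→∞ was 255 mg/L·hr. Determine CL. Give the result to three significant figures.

CL = F × Dose / AUC_0→∞
   = 0.82 × 10 / 255 = 0.0321569 L/hr

CL = 0.0322 L/hr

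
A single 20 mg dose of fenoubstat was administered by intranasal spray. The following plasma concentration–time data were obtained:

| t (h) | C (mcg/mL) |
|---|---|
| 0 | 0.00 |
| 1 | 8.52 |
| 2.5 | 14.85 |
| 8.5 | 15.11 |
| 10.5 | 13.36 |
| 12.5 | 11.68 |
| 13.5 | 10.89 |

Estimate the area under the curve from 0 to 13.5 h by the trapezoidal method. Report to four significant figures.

AUC = 176.5 mcg/mL·h

Trapezoidal AUC_0→13.5:
  [0→1]: (0.00+8.52)/2 × 1 = 4.26
  [1→2.5]: (8.52+14.85)/2 × 1.5 = 17.5275
  [2.5→8.5]: (14.85+15.11)/2 × 6 = 89.88
  [8.5→10.5]: (15.11+13.36)/2 × 2 = 28.47
  [10.5→12.5]: (13.36+11.68)/2 × 2 = 25.04
  [12.5→13.5]: (11.68+10.89)/2 × 1 = 11.285
  Sum = 176.4625 mcg/mL·h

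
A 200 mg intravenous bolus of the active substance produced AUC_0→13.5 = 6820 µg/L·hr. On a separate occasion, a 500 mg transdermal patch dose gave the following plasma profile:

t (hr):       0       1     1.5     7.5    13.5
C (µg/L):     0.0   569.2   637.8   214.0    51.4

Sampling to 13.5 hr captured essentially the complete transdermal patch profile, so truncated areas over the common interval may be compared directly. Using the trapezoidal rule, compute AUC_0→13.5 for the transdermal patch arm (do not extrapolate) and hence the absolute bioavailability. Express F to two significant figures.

Trapezoidal AUC_0→13.5 (transdermal patch):
  [0→1]: (0.0+569.2)/2 × 1 = 284.6
  [1→1.5]: (569.2+637.8)/2 × 0.5 = 301.75
  [1.5→7.5]: (637.8+214.0)/2 × 6 = 2555.4
  [7.5→13.5]: (214.0+51.4)/2 × 6 = 796.2
  Sum = 3937.95 µg/L·hr
F = (AUC_ev/D_ev)/(AUC_iv/D_iv) = (3937.95/500)/(6820/200) = 7.8759/34.1 = 0.2310

F = 0.23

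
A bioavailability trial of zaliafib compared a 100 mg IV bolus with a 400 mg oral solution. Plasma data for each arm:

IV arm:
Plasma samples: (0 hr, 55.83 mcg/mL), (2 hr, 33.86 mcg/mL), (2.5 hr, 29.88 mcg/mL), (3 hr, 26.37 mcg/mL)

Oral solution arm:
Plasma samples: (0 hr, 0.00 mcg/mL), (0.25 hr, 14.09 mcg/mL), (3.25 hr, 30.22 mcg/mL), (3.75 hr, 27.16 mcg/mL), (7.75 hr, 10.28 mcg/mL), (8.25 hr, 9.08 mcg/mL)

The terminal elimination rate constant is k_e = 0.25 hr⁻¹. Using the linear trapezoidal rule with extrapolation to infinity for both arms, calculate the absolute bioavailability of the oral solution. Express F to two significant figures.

F = 0.22

Trapezoidal AUC_0→3 (IV):
  [0→2]: (55.83+33.86)/2 × 2 = 89.69
  [2→2.5]: (33.86+29.88)/2 × 0.5 = 15.935
  [2.5→3]: (29.88+26.37)/2 × 0.5 = 14.0625
  Sum = 119.6875 mcg/mL·hr
IV tail: 26.37/0.25 = 105.480; AUC_iv,0→∞ = 119.6875 + 105.480 = 225.1675 mcg/mL·hr
Trapezoidal AUC_0→8.25 (oral solution):
  [0→0.25]: (0.00+14.09)/2 × 0.25 = 1.76125
  [0.25→3.25]: (14.09+30.22)/2 × 3 = 66.465
  [3.25→3.75]: (30.22+27.16)/2 × 0.5 = 14.345
  [3.75→7.75]: (27.16+10.28)/2 × 4 = 74.88
  [7.75→8.25]: (10.28+9.08)/2 × 0.5 = 4.84
  Sum = 162.29125 mcg/mL·hr
oral solution tail: 9.08/0.25 = 36.320; AUC_ev,0→∞ = 162.29125 + 36.320 = 198.61125 mcg/mL·hr
F = (AUC_ev/D_ev)/(AUC_iv/D_iv) = (198.61125/400)/(225.1675/100) = 0.496528/2.251675 = 0.2205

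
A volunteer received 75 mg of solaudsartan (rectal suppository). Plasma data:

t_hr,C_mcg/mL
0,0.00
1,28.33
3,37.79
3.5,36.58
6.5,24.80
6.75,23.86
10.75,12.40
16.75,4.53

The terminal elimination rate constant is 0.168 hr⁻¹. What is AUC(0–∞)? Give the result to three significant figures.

Trapezoidal AUC_0→16.75:
  [0→1]: (0.00+28.33)/2 × 1 = 14.165
  [1→3]: (28.33+37.79)/2 × 2 = 66.12
  [3→3.5]: (37.79+36.58)/2 × 0.5 = 18.5925
  [3.5→6.5]: (36.58+24.80)/2 × 3 = 92.07
  [6.5→6.75]: (24.80+23.86)/2 × 0.25 = 6.0825
  [6.75→10.75]: (23.86+12.40)/2 × 4 = 72.52
  [10.75→16.75]: (12.40+4.53)/2 × 6 = 50.79
  Sum = 320.34 mcg/mL·hr
Extrapolated tail: C_last / k_e = 4.53 / 0.168 = 26.964
AUC_0→∞ = 320.34 + 26.964 = 347.304 mcg/mL·hr

AUC = 347 mcg/mL·hr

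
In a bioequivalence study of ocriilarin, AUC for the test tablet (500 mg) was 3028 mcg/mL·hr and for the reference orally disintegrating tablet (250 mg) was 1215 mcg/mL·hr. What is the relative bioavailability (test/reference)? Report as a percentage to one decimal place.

F_rel = 124.6%

F_rel = (AUC_test/D_test) / (AUC_ref/D_ref)
      = (3028/500) / (1215/250)
      = 6.056 / 4.86 = 1.2461 = 124.61%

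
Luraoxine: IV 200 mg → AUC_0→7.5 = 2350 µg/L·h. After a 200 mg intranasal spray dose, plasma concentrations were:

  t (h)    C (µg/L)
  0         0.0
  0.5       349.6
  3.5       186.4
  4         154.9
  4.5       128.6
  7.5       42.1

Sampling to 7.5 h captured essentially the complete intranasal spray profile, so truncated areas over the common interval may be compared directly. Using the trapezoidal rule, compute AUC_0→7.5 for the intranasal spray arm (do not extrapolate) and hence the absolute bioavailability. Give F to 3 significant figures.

F = 0.555

Trapezoidal AUC_0→7.5 (intranasal spray):
  [0→0.5]: (0.0+349.6)/2 × 0.5 = 87.4
  [0.5→3.5]: (349.6+186.4)/2 × 3 = 804.0
  [3.5→4]: (186.4+154.9)/2 × 0.5 = 85.325
  [4→4.5]: (154.9+128.6)/2 × 0.5 = 70.875
  [4.5→7.5]: (128.6+42.1)/2 × 3 = 256.05
  Sum = 1303.65 µg/L·h
F = (AUC_ev/D_ev)/(AUC_iv/D_iv) = (1303.65/200)/(2350/200) = 6.51825/11.75 = 0.5547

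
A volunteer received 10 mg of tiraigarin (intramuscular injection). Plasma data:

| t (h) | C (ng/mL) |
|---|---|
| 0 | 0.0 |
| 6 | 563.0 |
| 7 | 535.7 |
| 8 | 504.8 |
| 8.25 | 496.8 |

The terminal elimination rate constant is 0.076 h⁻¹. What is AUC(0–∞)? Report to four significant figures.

Trapezoidal AUC_0→8.25:
  [0→6]: (0.0+563.0)/2 × 6 = 1689.0
  [6→7]: (563.0+535.7)/2 × 1 = 549.35
  [7→8]: (535.7+504.8)/2 × 1 = 520.25
  [8→8.25]: (504.8+496.8)/2 × 0.25 = 125.2
  Sum = 2883.8 ng/mL·h
Extrapolated tail: C_last / k_e = 496.8 / 0.076 = 6536.842
AUC_0→∞ = 2883.8 + 6536.842 = 9420.642 ng/mL·h

AUC = 9421 ng/mL·h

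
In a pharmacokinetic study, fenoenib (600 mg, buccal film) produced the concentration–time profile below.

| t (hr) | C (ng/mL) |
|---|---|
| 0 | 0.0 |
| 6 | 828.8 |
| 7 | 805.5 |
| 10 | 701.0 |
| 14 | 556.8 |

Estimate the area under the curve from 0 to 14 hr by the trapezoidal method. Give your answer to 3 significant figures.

AUC = 8080 ng/mL·hr

Trapezoidal AUC_0→14:
  [0→6]: (0.0+828.8)/2 × 6 = 2486.4
  [6→7]: (828.8+805.5)/2 × 1 = 817.15
  [7→10]: (805.5+701.0)/2 × 3 = 2259.75
  [10→14]: (701.0+556.8)/2 × 4 = 2515.6
  Sum = 8078.9 ng/mL·hr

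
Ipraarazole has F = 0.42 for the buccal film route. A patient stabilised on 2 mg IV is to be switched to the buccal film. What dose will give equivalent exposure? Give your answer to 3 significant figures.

For equal systemic exposure: F × D_ev = D_iv
D_ev = D_iv / F = 2 / 0.42 = 4.7619 mg

D_buccal = 4.76 mg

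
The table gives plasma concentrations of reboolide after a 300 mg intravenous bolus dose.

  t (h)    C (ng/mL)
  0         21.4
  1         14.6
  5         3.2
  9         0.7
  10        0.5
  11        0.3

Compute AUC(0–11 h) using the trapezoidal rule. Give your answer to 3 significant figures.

Trapezoidal AUC_0→11:
  [0→1]: (21.4+14.6)/2 × 1 = 18.0
  [1→5]: (14.6+3.2)/2 × 4 = 35.6
  [5→9]: (3.2+0.7)/2 × 4 = 7.8
  [9→10]: (0.7+0.5)/2 × 1 = 0.6
  [10→11]: (0.5+0.3)/2 × 1 = 0.4
  Sum = 62.4 ng/mL·h

AUC = 62.4 ng/mL·h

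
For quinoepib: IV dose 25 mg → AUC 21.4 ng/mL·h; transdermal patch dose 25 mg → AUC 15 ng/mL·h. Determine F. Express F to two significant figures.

F = 0.70

F = (AUC_ev / D_ev) / (AUC_iv / D_iv)
  = (15/25) / (21.4/25)
  = 0.6 / 0.856 = 0.7009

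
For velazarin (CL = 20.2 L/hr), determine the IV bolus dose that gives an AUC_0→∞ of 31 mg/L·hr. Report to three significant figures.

Dose = 626 mg

Dose_iv = CL × AUC_0→∞
     = 20.2 × 31 = 626.2 mg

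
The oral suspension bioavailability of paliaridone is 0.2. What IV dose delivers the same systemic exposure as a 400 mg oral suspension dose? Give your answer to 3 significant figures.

D_iv = 80.0 mg

Systemic exposure from an extravascular dose = F × D_ev, so the equivalent IV dose is F × D_ev.
D_iv = F × D_ev = 0.2 × 400 = 80 mg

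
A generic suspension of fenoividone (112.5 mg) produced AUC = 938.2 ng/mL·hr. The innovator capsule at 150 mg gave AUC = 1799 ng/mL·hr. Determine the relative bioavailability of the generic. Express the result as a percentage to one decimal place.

F_rel = (AUC_test/D_test) / (AUC_ref/D_ref)
      = (938.2/112.5) / (1799/150)
      = 8.33956 / 11.9933 = 0.6954 = 69.54%

F_rel = 69.5%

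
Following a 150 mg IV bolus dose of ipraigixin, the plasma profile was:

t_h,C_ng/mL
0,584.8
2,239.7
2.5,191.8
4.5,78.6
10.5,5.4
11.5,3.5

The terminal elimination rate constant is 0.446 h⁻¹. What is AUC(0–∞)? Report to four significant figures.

AUC = 1467 ng/mL·h

Trapezoidal AUC_0→11.5:
  [0→2]: (584.8+239.7)/2 × 2 = 824.5
  [2→2.5]: (239.7+191.8)/2 × 0.5 = 107.875
  [2.5→4.5]: (191.8+78.6)/2 × 2 = 270.4
  [4.5→10.5]: (78.6+5.4)/2 × 6 = 252.0
  [10.5→11.5]: (5.4+3.5)/2 × 1 = 4.45
  Sum = 1459.225 ng/mL·h
Extrapolated tail: C_last / k_e = 3.5 / 0.446 = 7.848
AUC_0→∞ = 1459.225 + 7.848 = 1467.073 ng/mL·h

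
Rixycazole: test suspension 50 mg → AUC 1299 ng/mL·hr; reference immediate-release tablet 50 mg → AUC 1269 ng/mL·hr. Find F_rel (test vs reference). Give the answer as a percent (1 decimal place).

F_rel = (AUC_test/D_test) / (AUC_ref/D_ref)
      = (1299/50) / (1269/50)
      = 25.98 / 25.38 = 1.0236 = 102.36%

F_rel = 102.4%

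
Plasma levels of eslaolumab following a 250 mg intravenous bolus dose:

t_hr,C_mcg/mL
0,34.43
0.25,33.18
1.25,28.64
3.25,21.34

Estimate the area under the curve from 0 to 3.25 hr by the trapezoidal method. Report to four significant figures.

AUC = 89.34 mcg/mL·hr

Trapezoidal AUC_0→3.25:
  [0→0.25]: (34.43+33.18)/2 × 0.25 = 8.45125
  [0.25→1.25]: (33.18+28.64)/2 × 1 = 30.91
  [1.25→3.25]: (28.64+21.34)/2 × 2 = 49.98
  Sum = 89.34125 mcg/mL·hr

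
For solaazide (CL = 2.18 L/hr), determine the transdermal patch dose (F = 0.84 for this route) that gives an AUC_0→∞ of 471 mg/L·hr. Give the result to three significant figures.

Dose = CL × AUC_0→∞ / F
     = 2.18 × 471 / 0.84 = 1222.36 mg

Dose = 1220 mg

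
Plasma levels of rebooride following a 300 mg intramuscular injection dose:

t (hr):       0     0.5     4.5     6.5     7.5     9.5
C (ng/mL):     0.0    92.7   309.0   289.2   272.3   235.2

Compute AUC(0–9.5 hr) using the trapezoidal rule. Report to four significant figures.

Trapezoidal AUC_0→9.5:
  [0→0.5]: (0.0+92.7)/2 × 0.5 = 23.175
  [0.5→4.5]: (92.7+309.0)/2 × 4 = 803.4
  [4.5→6.5]: (309.0+289.2)/2 × 2 = 598.2
  [6.5→7.5]: (289.2+272.3)/2 × 1 = 280.75
  [7.5→9.5]: (272.3+235.2)/2 × 2 = 507.5
  Sum = 2213.025 ng/mL·hr

AUC = 2213 ng/mL·hr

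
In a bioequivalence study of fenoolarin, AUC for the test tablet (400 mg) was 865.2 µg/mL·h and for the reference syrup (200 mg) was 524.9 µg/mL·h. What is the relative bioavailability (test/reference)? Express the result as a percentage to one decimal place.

F_rel = (AUC_test/D_test) / (AUC_ref/D_ref)
      = (865.2/400) / (524.9/200)
      = 2.163 / 2.6245 = 0.8242 = 82.42%

F_rel = 82.4%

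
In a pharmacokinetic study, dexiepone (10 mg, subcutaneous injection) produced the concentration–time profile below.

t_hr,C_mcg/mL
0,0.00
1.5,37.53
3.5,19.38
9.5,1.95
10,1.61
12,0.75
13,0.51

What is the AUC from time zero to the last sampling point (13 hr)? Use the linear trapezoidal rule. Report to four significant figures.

Trapezoidal AUC_0→13:
  [0→1.5]: (0.00+37.53)/2 × 1.5 = 28.1475
  [1.5→3.5]: (37.53+19.38)/2 × 2 = 56.91
  [3.5→9.5]: (19.38+1.95)/2 × 6 = 63.99
  [9.5→10]: (1.95+1.61)/2 × 0.5 = 0.89
  [10→12]: (1.61+0.75)/2 × 2 = 2.36
  [12→13]: (0.75+0.51)/2 × 1 = 0.63
  Sum = 152.9275 mcg/mL·hr

AUC = 152.9 mcg/mL·hr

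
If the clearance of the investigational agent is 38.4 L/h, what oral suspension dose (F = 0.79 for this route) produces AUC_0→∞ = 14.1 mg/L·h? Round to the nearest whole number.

Dose = 685 mg

Dose = CL × AUC_0→∞ / F
     = 38.4 × 14.1 / 0.79 = 685.367 mg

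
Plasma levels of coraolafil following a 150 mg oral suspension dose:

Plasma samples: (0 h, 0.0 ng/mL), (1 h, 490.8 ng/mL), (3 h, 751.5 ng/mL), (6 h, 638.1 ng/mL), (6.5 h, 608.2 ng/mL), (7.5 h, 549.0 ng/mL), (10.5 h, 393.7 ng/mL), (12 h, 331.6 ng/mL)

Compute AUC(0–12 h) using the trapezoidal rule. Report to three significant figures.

Trapezoidal AUC_0→12:
  [0→1]: (0.0+490.8)/2 × 1 = 245.4
  [1→3]: (490.8+751.5)/2 × 2 = 1242.3
  [3→6]: (751.5+638.1)/2 × 3 = 2084.4
  [6→6.5]: (638.1+608.2)/2 × 0.5 = 311.575
  [6.5→7.5]: (608.2+549.0)/2 × 1 = 578.6
  [7.5→10.5]: (549.0+393.7)/2 × 3 = 1414.05
  [10.5→12]: (393.7+331.6)/2 × 1.5 = 543.975
  Sum = 6420.3 ng/mL·h

AUC = 6420 ng/mL·h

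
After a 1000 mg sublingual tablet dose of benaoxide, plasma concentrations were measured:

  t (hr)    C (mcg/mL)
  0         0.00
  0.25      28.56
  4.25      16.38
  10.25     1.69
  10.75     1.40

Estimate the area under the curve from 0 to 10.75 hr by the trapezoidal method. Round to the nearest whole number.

Trapezoidal AUC_0→10.75:
  [0→0.25]: (0.00+28.56)/2 × 0.25 = 3.57
  [0.25→4.25]: (28.56+16.38)/2 × 4 = 89.88
  [4.25→10.25]: (16.38+1.69)/2 × 6 = 54.21
  [10.25→10.75]: (1.69+1.40)/2 × 0.5 = 0.7725
  Sum = 148.4325 mcg/mL·hr

AUC = 148 mcg/mL·hr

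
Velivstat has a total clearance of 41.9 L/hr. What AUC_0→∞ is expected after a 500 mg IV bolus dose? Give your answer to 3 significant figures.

AUC = 11.9 mg/L·hr

AUC_0→∞ = Dose_iv / CL
        = 500 / 41.9 = 11.9332 mg/L·hr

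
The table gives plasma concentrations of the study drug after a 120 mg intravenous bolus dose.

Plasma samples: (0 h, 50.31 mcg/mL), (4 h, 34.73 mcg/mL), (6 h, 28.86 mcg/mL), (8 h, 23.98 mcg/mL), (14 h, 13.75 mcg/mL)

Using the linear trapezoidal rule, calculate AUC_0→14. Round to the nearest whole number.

AUC = 400 mcg/mL·h

Trapezoidal AUC_0→14:
  [0→4]: (50.31+34.73)/2 × 4 = 170.08
  [4→6]: (34.73+28.86)/2 × 2 = 63.59
  [6→8]: (28.86+23.98)/2 × 2 = 52.84
  [8→14]: (23.98+13.75)/2 × 6 = 113.19
  Sum = 399.7 mcg/mL·h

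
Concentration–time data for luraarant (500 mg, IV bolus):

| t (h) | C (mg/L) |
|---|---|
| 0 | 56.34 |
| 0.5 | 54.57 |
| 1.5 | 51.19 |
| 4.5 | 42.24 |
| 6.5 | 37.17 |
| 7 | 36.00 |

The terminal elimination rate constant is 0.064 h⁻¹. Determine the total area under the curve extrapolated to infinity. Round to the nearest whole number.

Trapezoidal AUC_0→7:
  [0→0.5]: (56.34+54.57)/2 × 0.5 = 27.7275
  [0.5→1.5]: (54.57+51.19)/2 × 1 = 52.88
  [1.5→4.5]: (51.19+42.24)/2 × 3 = 140.145
  [4.5→6.5]: (42.24+37.17)/2 × 2 = 79.41
  [6.5→7]: (37.17+36.00)/2 × 0.5 = 18.2925
  Sum = 318.455 mg/L·h
Extrapolated tail: C_last / k_e = 36.00 / 0.064 = 562.500
AUC_0→∞ = 318.455 + 562.500 = 880.955 mg/L·h

AUC = 881 mg/L·h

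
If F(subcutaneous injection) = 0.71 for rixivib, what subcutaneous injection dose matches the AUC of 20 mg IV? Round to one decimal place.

For equal systemic exposure: F × D_ev = D_iv
D_ev = D_iv / F = 20 / 0.71 = 28.169 mg

D_subcutaneous = 28.2 mg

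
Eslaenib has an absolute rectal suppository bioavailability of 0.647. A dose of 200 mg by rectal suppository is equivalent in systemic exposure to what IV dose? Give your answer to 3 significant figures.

D_iv = 129 mg

Systemic exposure from an extravascular dose = F × D_ev, so the equivalent IV dose is F × D_ev.
D_iv = F × D_ev = 0.647 × 200 = 129.4 mg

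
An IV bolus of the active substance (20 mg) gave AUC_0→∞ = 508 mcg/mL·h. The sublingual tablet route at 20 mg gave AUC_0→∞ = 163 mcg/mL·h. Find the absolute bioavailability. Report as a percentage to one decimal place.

F = 32.1%

F = (AUC_ev / D_ev) / (AUC_iv / D_iv)
  = (163/20) / (508/20)
  = 8.15 / 25.4 = 0.3209
  = 32.09%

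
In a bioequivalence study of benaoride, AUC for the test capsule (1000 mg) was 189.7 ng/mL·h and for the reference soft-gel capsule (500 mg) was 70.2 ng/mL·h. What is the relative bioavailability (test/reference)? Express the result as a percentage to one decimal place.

F_rel = (AUC_test/D_test) / (AUC_ref/D_ref)
      = (189.7/1000) / (70.2/500)
      = 0.1897 / 0.1404 = 1.3511 = 135.11%

F_rel = 135.1%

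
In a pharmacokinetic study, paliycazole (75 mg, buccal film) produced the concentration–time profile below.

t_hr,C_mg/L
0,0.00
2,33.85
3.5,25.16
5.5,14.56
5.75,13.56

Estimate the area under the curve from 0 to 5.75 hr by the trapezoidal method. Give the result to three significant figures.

AUC = 121 mg/L·hr

Trapezoidal AUC_0→5.75:
  [0→2]: (0.00+33.85)/2 × 2 = 33.85
  [2→3.5]: (33.85+25.16)/2 × 1.5 = 44.2575
  [3.5→5.5]: (25.16+14.56)/2 × 2 = 39.72
  [5.5→5.75]: (14.56+13.56)/2 × 0.25 = 3.515
  Sum = 121.3425 mg/L·hr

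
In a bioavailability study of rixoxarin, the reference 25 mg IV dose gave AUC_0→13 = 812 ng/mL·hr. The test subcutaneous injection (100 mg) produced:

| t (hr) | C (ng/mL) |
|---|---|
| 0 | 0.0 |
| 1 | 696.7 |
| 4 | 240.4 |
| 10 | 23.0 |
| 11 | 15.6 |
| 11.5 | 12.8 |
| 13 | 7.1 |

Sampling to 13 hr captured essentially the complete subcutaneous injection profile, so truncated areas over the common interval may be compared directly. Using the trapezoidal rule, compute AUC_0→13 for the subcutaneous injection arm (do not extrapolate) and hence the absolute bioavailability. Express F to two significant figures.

Trapezoidal AUC_0→13 (subcutaneous injection):
  [0→1]: (0.0+696.7)/2 × 1 = 348.35
  [1→4]: (696.7+240.4)/2 × 3 = 1405.65
  [4→10]: (240.4+23.0)/2 × 6 = 790.2
  [10→11]: (23.0+15.6)/2 × 1 = 19.3
  [11→11.5]: (15.6+12.8)/2 × 0.5 = 7.1
  [11.5→13]: (12.8+7.1)/2 × 1.5 = 14.925
  Sum = 2585.525 ng/mL·hr
F = (AUC_ev/D_ev)/(AUC_iv/D_iv) = (2585.525/100)/(812/25) = 25.85525/32.48 = 0.7960

F = 0.80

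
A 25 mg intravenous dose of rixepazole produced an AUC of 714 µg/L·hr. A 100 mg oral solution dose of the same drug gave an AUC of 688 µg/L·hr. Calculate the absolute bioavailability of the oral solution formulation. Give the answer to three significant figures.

F = 0.241

F = (AUC_ev / D_ev) / (AUC_iv / D_iv)
  = (688/100) / (714/25)
  = 6.88 / 28.56 = 0.2409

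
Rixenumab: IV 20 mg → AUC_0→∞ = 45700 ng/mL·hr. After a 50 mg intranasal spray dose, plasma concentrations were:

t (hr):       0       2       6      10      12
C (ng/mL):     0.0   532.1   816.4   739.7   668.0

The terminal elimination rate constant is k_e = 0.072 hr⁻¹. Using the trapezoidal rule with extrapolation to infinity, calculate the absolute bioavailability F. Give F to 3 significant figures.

F = 0.149

Trapezoidal AUC_0→12 (intranasal spray):
  [0→2]: (0.0+532.1)/2 × 2 = 532.1
  [2→6]: (532.1+816.4)/2 × 4 = 2697.0
  [6→10]: (816.4+739.7)/2 × 4 = 3112.2
  [10→12]: (739.7+668.0)/2 × 2 = 1407.7
  Sum = 7749.0 ng/mL·hr
Tail: C_last/k_e = 668.0/0.072 = 9277.778
AUC_0→∞ (intranasal spray) = 7749.0 + 9277.778 = 17026.778 ng/mL·hr
F = (AUC_ev/D_ev)/(AUC_iv/D_iv) = (17026.778/50)/(45700/20) = 340.53556/2285 = 0.1490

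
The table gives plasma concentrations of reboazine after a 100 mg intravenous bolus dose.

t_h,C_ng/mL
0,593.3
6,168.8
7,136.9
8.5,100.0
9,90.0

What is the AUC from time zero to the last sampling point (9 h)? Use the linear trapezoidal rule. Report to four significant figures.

Trapezoidal AUC_0→9:
  [0→6]: (593.3+168.8)/2 × 6 = 2286.3
  [6→7]: (168.8+136.9)/2 × 1 = 152.85
  [7→8.5]: (136.9+100.0)/2 × 1.5 = 177.675
  [8.5→9]: (100.0+90.0)/2 × 0.5 = 47.5
  Sum = 2664.325 ng/mL·h

AUC = 2664 ng/mL·h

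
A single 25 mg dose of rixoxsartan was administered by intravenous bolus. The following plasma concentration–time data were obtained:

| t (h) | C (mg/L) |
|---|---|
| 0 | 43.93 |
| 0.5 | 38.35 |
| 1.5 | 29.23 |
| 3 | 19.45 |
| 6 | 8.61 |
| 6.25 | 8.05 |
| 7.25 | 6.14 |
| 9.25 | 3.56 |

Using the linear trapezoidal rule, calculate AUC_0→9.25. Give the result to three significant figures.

AUC = 152 mg/L·h

Trapezoidal AUC_0→9.25:
  [0→0.5]: (43.93+38.35)/2 × 0.5 = 20.57
  [0.5→1.5]: (38.35+29.23)/2 × 1 = 33.79
  [1.5→3]: (29.23+19.45)/2 × 1.5 = 36.51
  [3→6]: (19.45+8.61)/2 × 3 = 42.09
  [6→6.25]: (8.61+8.05)/2 × 0.25 = 2.0825
  [6.25→7.25]: (8.05+6.14)/2 × 1 = 7.095
  [7.25→9.25]: (6.14+3.56)/2 × 2 = 9.7
  Sum = 151.8375 mg/L·h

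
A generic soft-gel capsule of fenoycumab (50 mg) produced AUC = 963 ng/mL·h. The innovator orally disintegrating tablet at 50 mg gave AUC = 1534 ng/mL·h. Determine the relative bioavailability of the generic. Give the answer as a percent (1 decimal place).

F_rel = 62.8%

F_rel = (AUC_test/D_test) / (AUC_ref/D_ref)
      = (963/50) / (1534/50)
      = 19.26 / 30.68 = 0.6278 = 62.78%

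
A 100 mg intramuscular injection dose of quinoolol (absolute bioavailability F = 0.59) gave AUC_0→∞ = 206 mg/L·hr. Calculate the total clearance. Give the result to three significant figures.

CL = F × Dose / AUC_0→∞
   = 0.59 × 100 / 206 = 0.286408 L/hr

CL = 0.286 L/hr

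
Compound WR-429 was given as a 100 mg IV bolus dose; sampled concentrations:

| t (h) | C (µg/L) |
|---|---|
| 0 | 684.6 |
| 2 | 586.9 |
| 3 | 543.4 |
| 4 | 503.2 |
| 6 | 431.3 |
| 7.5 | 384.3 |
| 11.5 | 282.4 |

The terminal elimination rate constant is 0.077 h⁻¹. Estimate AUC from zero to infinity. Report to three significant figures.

Trapezoidal AUC_0→11.5:
  [0→2]: (684.6+586.9)/2 × 2 = 1271.5
  [2→3]: (586.9+543.4)/2 × 1 = 565.15
  [3→4]: (543.4+503.2)/2 × 1 = 523.3
  [4→6]: (503.2+431.3)/2 × 2 = 934.5
  [6→7.5]: (431.3+384.3)/2 × 1.5 = 611.7
  [7.5→11.5]: (384.3+282.4)/2 × 4 = 1333.4
  Sum = 5239.55 µg/L·h
Extrapolated tail: C_last / k_e = 282.4 / 0.077 = 3667.532
AUC_0→∞ = 5239.55 + 3667.532 = 8907.082 µg/L·h

AUC = 8910 µg/L·h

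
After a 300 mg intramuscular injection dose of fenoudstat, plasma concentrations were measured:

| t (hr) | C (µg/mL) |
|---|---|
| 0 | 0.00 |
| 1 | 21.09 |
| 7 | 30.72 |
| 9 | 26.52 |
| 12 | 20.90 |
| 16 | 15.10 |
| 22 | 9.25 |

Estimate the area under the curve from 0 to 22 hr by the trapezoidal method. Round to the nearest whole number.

Trapezoidal AUC_0→22:
  [0→1]: (0.00+21.09)/2 × 1 = 10.545
  [1→7]: (21.09+30.72)/2 × 6 = 155.43
  [7→9]: (30.72+26.52)/2 × 2 = 57.24
  [9→12]: (26.52+20.90)/2 × 3 = 71.13
  [12→16]: (20.90+15.10)/2 × 4 = 72.0
  [16→22]: (15.10+9.25)/2 × 6 = 73.05
  Sum = 439.395 µg/mL·hr

AUC = 439 µg/mL·hr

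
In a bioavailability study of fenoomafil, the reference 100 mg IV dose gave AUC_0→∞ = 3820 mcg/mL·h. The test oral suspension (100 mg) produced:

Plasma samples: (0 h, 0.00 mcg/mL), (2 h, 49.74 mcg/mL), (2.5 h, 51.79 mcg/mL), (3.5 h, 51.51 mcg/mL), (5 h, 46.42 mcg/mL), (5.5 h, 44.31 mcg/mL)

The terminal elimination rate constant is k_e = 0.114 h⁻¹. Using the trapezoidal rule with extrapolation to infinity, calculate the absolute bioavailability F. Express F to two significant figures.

Trapezoidal AUC_0→5.5 (oral suspension):
  [0→2]: (0.00+49.74)/2 × 2 = 49.74
  [2→2.5]: (49.74+51.79)/2 × 0.5 = 25.3825
  [2.5→3.5]: (51.79+51.51)/2 × 1 = 51.65
  [3.5→5]: (51.51+46.42)/2 × 1.5 = 73.4475
  [5→5.5]: (46.42+44.31)/2 × 0.5 = 22.6825
  Sum = 222.9025 mcg/mL·h
Tail: C_last/k_e = 44.31/0.114 = 388.684
AUC_0→∞ (oral suspension) = 222.9025 + 388.684 = 611.5865 mcg/mL·h
F = (AUC_ev/D_ev)/(AUC_iv/D_iv) = (611.5865/100)/(3820/100) = 6.115865/38.2 = 0.1601

F = 0.16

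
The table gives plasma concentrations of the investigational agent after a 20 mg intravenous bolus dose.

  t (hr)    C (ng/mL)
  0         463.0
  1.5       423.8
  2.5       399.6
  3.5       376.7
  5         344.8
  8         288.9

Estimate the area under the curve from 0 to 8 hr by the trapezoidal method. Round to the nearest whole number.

AUC = 2957 ng/mL·hr

Trapezoidal AUC_0→8:
  [0→1.5]: (463.0+423.8)/2 × 1.5 = 665.1
  [1.5→2.5]: (423.8+399.6)/2 × 1 = 411.7
  [2.5→3.5]: (399.6+376.7)/2 × 1 = 388.15
  [3.5→5]: (376.7+344.8)/2 × 1.5 = 541.125
  [5→8]: (344.8+288.9)/2 × 3 = 950.55
  Sum = 2956.625 ng/mL·hr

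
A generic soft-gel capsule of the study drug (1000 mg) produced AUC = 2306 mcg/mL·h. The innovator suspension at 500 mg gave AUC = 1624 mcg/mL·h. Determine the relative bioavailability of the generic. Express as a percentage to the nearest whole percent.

F_rel = (AUC_test/D_test) / (AUC_ref/D_ref)
      = (2306/1000) / (1624/500)
      = 2.306 / 3.248 = 0.7100 = 71.00%

F_rel = 71%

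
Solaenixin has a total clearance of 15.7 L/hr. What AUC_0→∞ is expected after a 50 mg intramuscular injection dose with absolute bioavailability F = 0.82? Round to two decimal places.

AUC_0→∞ = F × Dose / CL
        = 0.82 × 50 / 15.7 = 2.61146 mg/L·hr

AUC = 2.61 mg/L·hr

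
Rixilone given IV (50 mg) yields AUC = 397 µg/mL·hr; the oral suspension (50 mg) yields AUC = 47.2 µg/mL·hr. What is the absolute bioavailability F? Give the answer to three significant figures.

F = 0.119

F = (AUC_ev / D_ev) / (AUC_iv / D_iv)
  = (47.2/50) / (397/50)
  = 0.944 / 7.94 = 0.1189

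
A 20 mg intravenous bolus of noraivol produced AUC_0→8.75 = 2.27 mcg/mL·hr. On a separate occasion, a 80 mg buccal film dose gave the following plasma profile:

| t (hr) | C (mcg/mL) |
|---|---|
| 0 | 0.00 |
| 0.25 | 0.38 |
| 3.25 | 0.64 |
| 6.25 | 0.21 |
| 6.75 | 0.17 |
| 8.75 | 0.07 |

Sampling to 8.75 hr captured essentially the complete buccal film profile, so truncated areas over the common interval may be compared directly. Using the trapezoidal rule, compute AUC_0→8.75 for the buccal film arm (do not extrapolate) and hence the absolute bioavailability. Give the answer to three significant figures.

Trapezoidal AUC_0→8.75 (buccal film):
  [0→0.25]: (0.00+0.38)/2 × 0.25 = 0.0475
  [0.25→3.25]: (0.38+0.64)/2 × 3 = 1.53
  [3.25→6.25]: (0.64+0.21)/2 × 3 = 1.275
  [6.25→6.75]: (0.21+0.17)/2 × 0.5 = 0.095
  [6.75→8.75]: (0.17+0.07)/2 × 2 = 0.24
  Sum = 3.1875 mcg/mL·hr
F = (AUC_ev/D_ev)/(AUC_iv/D_iv) = (3.1875/80)/(2.27/20) = 0.03984375/0.1135 = 0.3510

F = 0.351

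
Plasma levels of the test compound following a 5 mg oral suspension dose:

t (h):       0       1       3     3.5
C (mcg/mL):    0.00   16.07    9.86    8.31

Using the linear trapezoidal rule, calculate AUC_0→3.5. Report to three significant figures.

AUC = 38.5 mcg/mL·h

Trapezoidal AUC_0→3.5:
  [0→1]: (0.00+16.07)/2 × 1 = 8.035
  [1→3]: (16.07+9.86)/2 × 2 = 25.93
  [3→3.5]: (9.86+8.31)/2 × 0.5 = 4.5425
  Sum = 38.5075 mcg/mL·h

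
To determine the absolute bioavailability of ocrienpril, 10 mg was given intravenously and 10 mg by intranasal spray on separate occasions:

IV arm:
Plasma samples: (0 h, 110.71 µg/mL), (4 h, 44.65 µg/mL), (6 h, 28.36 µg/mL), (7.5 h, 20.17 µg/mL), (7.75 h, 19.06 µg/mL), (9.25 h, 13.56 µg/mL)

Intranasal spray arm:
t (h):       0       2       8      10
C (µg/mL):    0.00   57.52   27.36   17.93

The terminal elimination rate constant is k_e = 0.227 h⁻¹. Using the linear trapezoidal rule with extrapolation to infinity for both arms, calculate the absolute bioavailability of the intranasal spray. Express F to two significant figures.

F = 0.86

Trapezoidal AUC_0→9.25 (IV):
  [0→4]: (110.71+44.65)/2 × 4 = 310.72
  [4→6]: (44.65+28.36)/2 × 2 = 73.01
  [6→7.5]: (28.36+20.17)/2 × 1.5 = 36.3975
  [7.5→7.75]: (20.17+19.06)/2 × 0.25 = 4.90375
  [7.75→9.25]: (19.06+13.56)/2 × 1.5 = 24.465
  Sum = 449.49625 µg/mL·h
IV tail: 13.56/0.227 = 59.736; AUC_iv,0→∞ = 449.49625 + 59.736 = 509.23225 µg/mL·h
Trapezoidal AUC_0→10 (intranasal spray):
  [0→2]: (0.00+57.52)/2 × 2 = 57.52
  [2→8]: (57.52+27.36)/2 × 6 = 254.64
  [8→10]: (27.36+17.93)/2 × 2 = 45.29
  Sum = 357.45 µg/mL·h
intranasal spray tail: 17.93/0.227 = 78.987; AUC_ev,0→∞ = 357.45 + 78.987 = 436.437 µg/mL·h
F = (AUC_ev/D_ev)/(AUC_iv/D_iv) = (436.437/10)/(509.23225/10) = 43.6437/50.923225 = 0.8570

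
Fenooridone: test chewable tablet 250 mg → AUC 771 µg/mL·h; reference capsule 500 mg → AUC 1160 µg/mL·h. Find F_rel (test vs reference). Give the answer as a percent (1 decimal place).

F_rel = (AUC_test/D_test) / (AUC_ref/D_ref)
      = (771/250) / (1160/500)
      = 3.084 / 2.32 = 1.3293 = 132.93%

F_rel = 132.9%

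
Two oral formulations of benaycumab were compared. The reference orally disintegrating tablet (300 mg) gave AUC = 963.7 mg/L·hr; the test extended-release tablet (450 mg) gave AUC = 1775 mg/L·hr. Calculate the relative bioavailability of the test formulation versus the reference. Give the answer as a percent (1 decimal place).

F_rel = (AUC_test/D_test) / (AUC_ref/D_ref)
      = (1775/450) / (963.7/300)
      = 3.94444 / 3.21233 = 1.2279 = 122.79%

F_rel = 122.8%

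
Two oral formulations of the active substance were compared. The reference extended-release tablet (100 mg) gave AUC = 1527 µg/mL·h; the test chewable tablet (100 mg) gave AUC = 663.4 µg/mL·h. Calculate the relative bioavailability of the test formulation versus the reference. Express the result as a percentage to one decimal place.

F_rel = (AUC_test/D_test) / (AUC_ref/D_ref)
      = (663.4/100) / (1527/100)
      = 6.634 / 15.27 = 0.4344 = 43.44%

F_rel = 43.4%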